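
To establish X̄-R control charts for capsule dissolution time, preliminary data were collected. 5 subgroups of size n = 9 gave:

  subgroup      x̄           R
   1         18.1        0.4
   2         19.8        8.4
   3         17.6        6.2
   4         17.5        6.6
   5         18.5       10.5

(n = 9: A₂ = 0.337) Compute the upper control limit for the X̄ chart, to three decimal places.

X̄̄ = (18.1 + 19.8 + 17.6 + 17.5 + 18.5) / 5 = 91.5000 / 5 = 18.3000
R̄ = (0.4 + 8.4 + 6.2 + 6.6 + 10.5) / 5 = 32.1000 / 5 = 6.4200
UCL = X̄̄ + A₂·R̄ = 18.3000 + 0.337 × 6.4200 = 20.4635

20.464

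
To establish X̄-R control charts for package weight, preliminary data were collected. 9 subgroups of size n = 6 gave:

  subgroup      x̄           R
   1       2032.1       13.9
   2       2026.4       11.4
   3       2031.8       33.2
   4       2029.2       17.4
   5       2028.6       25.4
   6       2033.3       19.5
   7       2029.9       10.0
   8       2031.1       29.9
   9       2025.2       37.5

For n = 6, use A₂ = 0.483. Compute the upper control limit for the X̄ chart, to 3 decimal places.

2040.370

X̄̄ = (2032.1 + 2026.4 + 2031.8 + 2029.2 + 2028.6 + 2033.3 + 2029.9 + 2031.1 + 2025.2) / 9 = 18267.6000 / 9 = 2029.7333
R̄ = (13.9 + 11.4 + 33.2 + 17.4 + 25.4 + 19.5 + 10.0 + 29.9 + 37.5) / 9 = 198.2000 / 9 = 22.0222
UCL = X̄̄ + A₂·R̄ = 2029.7333 + 0.483 × 22.0222 = 2040.3701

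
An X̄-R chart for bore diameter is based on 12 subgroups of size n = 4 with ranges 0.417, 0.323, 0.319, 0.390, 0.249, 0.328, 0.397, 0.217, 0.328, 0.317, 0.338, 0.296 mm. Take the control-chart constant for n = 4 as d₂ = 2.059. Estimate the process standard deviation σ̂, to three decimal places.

R̄ = (0.417 + 0.323 + 0.319 + 0.390 + 0.249 + 0.328 + 0.397 + 0.217 + 0.328 + 0.317 + 0.338 + 0.296) / 12 = 0.3266
σ̂ = R̄ / d₂ = 0.3266 / 2.059 = 0.1586

0.159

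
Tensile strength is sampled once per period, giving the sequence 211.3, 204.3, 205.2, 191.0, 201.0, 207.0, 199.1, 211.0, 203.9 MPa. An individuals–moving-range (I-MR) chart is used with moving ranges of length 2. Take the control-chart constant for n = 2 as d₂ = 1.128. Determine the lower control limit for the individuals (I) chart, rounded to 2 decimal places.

182.15

X̄ = (211.3 + 204.3 + 205.2 + 191.0 + 201.0 + 207.0 + 199.1 + 211.0 + 203.9) / 9 = 203.7556
Moving ranges: 7.0, 0.9, 14.2, 10.0, 6.0, 7.9, 11.9, 7.1; M̄R̄ = 65.0000 / 8 = 8.1250
LCL = X̄ − 3·M̄R̄/d₂ = 203.7556 − 3 × 8.1250 / 1.128 = 182.1465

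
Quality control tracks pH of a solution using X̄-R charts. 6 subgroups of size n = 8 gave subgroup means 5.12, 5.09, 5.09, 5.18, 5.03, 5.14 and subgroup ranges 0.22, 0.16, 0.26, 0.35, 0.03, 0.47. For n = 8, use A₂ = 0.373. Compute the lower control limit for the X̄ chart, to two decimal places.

X̄̄ = (5.12 + 5.09 + 5.09 + 5.18 + 5.03 + 5.14) / 6 = 30.6500 / 6 = 5.1083
R̄ = (0.22 + 0.16 + 0.26 + 0.35 + 0.03 + 0.47) / 6 = 1.4900 / 6 = 0.2483
LCL = X̄̄ − A₂·R̄ = 5.1083 − 0.373 × 0.2483 = 5.0157

5.02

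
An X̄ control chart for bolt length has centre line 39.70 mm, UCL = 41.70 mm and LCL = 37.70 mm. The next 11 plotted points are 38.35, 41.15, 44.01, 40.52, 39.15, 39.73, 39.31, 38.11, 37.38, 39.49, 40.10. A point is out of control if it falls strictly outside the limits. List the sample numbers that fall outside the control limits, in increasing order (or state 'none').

3, 9

Compare each point to [37.70, 41.70]: sample 3 = 44.01 > UCL; sample 9 = 37.38 < LCL.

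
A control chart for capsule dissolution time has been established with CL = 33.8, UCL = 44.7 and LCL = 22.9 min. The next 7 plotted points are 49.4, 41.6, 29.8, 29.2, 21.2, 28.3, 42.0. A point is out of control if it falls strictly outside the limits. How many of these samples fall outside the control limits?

Compare each point to [22.9, 44.7]: sample 1 = 49.4 > UCL; sample 5 = 21.2 < LCL.

2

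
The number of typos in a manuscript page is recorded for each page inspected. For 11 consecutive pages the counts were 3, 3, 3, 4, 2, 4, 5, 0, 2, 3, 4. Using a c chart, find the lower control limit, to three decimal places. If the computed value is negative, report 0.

0.000

c̄ = (3 + 3 + 3 + 4 + 2 + 4 + 5 + 0 + 2 + 3 + 4) / 11 = 33 / 11 = 3.0000
LCL = c̄ − 3√c̄ = 3.0000 − 3 × 1.7321 = -2.1962 → 0 (cannot be negative)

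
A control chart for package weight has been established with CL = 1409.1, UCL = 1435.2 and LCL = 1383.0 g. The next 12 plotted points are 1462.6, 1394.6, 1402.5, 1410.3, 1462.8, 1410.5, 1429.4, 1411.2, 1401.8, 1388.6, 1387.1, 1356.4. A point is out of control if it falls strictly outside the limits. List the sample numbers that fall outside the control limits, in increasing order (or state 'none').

1, 5, 12

Compare each point to [1383.0, 1435.2]: sample 1 = 1462.6 > UCL; sample 5 = 1462.8 > UCL; sample 12 = 1356.4 < LCL.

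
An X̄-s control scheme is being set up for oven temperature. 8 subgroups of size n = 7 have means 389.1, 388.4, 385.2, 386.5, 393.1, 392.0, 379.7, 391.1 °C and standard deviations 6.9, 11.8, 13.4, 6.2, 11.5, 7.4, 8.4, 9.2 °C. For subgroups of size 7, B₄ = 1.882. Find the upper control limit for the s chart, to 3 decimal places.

s̄ = (6.9 + 11.8 + 13.4 + 6.2 + 11.5 + 7.4 + 8.4 + 9.2) / 8 = 9.3500
UCL_s = B₄·s̄ = 1.882 × 9.3500 = 17.5967

17.597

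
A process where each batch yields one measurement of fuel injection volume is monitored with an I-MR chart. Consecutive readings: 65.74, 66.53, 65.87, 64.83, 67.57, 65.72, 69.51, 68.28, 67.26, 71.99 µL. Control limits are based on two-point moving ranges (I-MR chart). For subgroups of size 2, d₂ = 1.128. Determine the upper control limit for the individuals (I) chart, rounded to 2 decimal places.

72.60

X̄ = (65.74 + 66.53 + 65.87 + 64.83 + 67.57 + 65.72 + 69.51 + 68.28 + 67.26 + 71.99) / 10 = 67.3300
Moving ranges: 0.79, 0.66, 1.04, 2.74, 1.85, 3.79, 1.23, 1.02, 4.73; M̄R̄ = 17.8500 / 9 = 1.9833
UCL = X̄ + 3·M̄R̄/d₂ = 67.3300 + 3 × 1.9833 / 1.128 = 72.6048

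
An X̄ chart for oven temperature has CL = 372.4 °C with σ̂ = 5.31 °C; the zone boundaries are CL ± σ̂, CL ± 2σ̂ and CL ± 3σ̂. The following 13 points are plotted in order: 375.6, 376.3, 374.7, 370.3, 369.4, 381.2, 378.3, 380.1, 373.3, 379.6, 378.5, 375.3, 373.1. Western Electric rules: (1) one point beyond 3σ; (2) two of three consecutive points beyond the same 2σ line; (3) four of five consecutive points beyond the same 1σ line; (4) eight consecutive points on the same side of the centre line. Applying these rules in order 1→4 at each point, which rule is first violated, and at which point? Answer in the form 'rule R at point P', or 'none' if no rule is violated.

rule 3 at point 10

Zone of each point (C = within 1σ̂, B = 1σ̂–2σ̂, A = 2σ̂–3σ̂, * = beyond 3σ̂; sign = side of CL): 1:+C, 2:+C, 3:+C, 4:-C, 5:-C, 6:+B, 7:+B, 8:+B, 9:+C, 10:+B, 11:+B, 12:+C, 13:+C
Rule 3 (four of five consecutive points beyond the same 1σ limit) is satisfied at point 10.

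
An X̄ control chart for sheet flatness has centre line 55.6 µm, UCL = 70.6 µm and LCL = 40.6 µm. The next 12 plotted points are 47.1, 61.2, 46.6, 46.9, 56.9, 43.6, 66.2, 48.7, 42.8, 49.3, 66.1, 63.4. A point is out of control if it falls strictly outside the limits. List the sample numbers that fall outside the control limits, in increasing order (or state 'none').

All 12 points lie within [40.6, 70.6].

none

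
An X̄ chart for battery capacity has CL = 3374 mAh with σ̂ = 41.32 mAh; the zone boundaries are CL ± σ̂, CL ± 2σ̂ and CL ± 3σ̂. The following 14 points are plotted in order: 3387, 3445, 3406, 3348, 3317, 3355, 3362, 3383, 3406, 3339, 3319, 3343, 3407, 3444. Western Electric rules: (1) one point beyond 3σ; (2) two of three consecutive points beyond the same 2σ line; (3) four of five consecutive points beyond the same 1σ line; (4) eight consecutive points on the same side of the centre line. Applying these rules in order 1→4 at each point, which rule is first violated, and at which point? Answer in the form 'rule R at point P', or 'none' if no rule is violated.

Zone of each point (C = within 1σ̂, B = 1σ̂–2σ̂, A = 2σ̂–3σ̂, * = beyond 3σ̂; sign = side of CL): 1:+C, 2:+B, 3:+C, 4:-C, 5:-B, 6:-C, 7:-C, 8:+C, 9:+C, 10:-C, 11:-B, 12:-C, 13:+C, 14:+B
No rule fires across all 14 points.

none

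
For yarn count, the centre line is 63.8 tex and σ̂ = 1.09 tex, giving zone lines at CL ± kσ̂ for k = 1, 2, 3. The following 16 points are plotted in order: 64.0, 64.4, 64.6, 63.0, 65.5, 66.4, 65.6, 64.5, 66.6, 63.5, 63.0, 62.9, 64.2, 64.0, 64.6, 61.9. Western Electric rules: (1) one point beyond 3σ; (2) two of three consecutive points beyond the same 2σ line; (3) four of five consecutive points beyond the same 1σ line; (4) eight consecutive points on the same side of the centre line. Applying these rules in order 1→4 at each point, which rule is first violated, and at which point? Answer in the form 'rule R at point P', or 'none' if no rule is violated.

Zone of each point (C = within 1σ̂, B = 1σ̂–2σ̂, A = 2σ̂–3σ̂, * = beyond 3σ̂; sign = side of CL): 1:+C, 2:+C, 3:+C, 4:-C, 5:+B, 6:+A, 7:+B, 8:+C, 9:+A, 10:-C, 11:-C, 12:-C, 13:+C, 14:+C, 15:+C, 16:-B
Rule 3 (four of five consecutive points beyond the same 1σ limit) is satisfied at point 9.

rule 3 at point 9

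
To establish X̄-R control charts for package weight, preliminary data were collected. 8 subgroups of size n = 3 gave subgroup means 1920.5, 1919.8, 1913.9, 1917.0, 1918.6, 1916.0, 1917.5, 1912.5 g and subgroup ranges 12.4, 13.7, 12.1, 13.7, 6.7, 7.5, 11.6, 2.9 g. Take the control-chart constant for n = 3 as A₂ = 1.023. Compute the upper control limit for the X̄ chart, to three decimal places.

X̄̄ = (1920.5 + 1919.8 + 1913.9 + 1917.0 + 1918.6 + 1916.0 + 1917.5 + 1912.5) / 8 = 15335.8000 / 8 = 1916.9750
R̄ = (12.4 + 13.7 + 12.1 + 13.7 + 6.7 + 7.5 + 11.6 + 2.9) / 8 = 80.6000 / 8 = 10.0750
UCL = X̄̄ + A₂·R̄ = 1916.9750 + 1.023 × 10.0750 = 1927.2817

1927.282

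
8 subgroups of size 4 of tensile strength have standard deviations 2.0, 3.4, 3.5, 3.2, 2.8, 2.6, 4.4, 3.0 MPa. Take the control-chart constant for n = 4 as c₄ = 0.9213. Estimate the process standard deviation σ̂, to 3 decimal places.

s̄ = (2.0 + 3.4 + 3.5 + 3.2 + 2.8 + 2.6 + 4.4 + 3.0) / 8 = 3.1125
σ̂ = s̄ / c₄ = 3.1125 / 0.9213 = 3.3784

3.378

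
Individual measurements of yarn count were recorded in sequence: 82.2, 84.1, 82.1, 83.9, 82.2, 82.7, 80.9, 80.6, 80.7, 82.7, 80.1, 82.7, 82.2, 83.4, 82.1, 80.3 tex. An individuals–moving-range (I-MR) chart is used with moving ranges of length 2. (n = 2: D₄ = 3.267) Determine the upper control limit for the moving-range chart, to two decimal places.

4.81

Moving ranges: 1.9, 2.0, 1.8, 1.7, 0.5, 1.8, 0.3, 0.1, 2.0, 2.6, 2.6, 0.5, 1.2, 1.3, 1.8; M̄R̄ = 22.1000 / 15 = 1.4733
UCL_MR = D₄·M̄R̄ = 3.267 × 1.4733 = 4.8134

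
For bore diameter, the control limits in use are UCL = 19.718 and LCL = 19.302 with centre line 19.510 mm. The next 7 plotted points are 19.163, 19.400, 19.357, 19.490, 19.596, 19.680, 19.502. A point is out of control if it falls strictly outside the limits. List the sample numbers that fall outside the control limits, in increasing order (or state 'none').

Compare each point to [19.302, 19.718]: sample 1 = 19.163 < LCL.

1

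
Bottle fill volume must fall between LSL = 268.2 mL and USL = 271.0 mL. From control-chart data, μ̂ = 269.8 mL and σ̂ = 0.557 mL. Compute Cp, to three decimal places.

Cp = (USL − LSL) / (6σ̂) = (271.0 − 268.2) / (6 × 0.557) = 2.8000 / 3.3420 = 0.8378

0.838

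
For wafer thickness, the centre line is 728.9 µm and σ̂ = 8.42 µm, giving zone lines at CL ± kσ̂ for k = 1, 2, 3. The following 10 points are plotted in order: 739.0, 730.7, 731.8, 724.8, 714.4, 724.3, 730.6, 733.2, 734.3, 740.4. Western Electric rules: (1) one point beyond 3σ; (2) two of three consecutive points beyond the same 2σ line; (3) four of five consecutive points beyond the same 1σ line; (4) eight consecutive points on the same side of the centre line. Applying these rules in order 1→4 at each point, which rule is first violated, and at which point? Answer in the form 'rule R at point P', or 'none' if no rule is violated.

none

Zone of each point (C = within 1σ̂, B = 1σ̂–2σ̂, A = 2σ̂–3σ̂, * = beyond 3σ̂; sign = side of CL): 1:+B, 2:+C, 3:+C, 4:-C, 5:-B, 6:-C, 7:+C, 8:+C, 9:+C, 10:+B
No rule fires across all 10 points.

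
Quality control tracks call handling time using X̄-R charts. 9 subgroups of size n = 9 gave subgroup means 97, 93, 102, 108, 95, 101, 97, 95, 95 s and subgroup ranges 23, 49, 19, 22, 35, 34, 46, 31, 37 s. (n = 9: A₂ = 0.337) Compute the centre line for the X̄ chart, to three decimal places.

X̄̄ = (97 + 93 + 102 + 108 + 95 + 101 + 97 + 95 + 95) / 9 = 883.0000 / 9 = 98.1111
CL = X̄̄ = 98.1111

98.111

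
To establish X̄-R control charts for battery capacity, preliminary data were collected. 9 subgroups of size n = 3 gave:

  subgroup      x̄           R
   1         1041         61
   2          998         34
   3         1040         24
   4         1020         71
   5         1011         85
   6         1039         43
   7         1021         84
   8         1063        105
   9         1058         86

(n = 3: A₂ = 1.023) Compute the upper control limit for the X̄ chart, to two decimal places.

1099.74

X̄̄ = (1041 + 998 + 1040 + 1020 + 1011 + 1039 + 1021 + 1063 + 1058) / 9 = 9291.0000 / 9 = 1032.3333
R̄ = (61 + 34 + 24 + 71 + 85 + 43 + 84 + 105 + 86) / 9 = 593.0000 / 9 = 65.8889
UCL = X̄̄ + A₂·R̄ = 1032.3333 + 1.023 × 65.8889 = 1099.7377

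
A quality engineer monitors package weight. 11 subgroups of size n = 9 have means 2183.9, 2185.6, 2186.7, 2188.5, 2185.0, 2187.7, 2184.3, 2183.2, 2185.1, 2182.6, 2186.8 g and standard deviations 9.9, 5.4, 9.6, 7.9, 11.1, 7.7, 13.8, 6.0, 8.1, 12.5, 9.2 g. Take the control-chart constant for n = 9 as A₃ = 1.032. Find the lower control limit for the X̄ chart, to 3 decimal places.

X̄̄ = (2183.9 + 2185.6 + 2186.7 + 2188.5 + 2185.0 + 2187.7 + 2184.3 + 2183.2 + 2185.1 + 2182.6 + 2186.8) / 11 = 2185.4000
s̄ = (9.9 + 5.4 + 9.6 + 7.9 + 11.1 + 7.7 + 13.8 + 6.0 + 8.1 + 12.5 + 9.2) / 11 = 9.2000
LCL = X̄̄ − A₃·s̄ = 2185.4000 − 1.032 × 9.2000 = 2175.9056

2175.906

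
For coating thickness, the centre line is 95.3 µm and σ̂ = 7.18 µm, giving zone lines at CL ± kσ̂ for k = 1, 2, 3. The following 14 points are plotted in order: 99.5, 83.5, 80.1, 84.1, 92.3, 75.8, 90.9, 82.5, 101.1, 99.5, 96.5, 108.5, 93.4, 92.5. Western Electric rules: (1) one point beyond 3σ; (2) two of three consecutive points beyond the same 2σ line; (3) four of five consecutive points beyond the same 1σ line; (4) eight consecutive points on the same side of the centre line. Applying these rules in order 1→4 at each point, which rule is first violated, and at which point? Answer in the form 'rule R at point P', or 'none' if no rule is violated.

Zone of each point (C = within 1σ̂, B = 1σ̂–2σ̂, A = 2σ̂–3σ̂, * = beyond 3σ̂; sign = side of CL): 1:+C, 2:-B, 3:-A, 4:-B, 5:-C, 6:-A, 7:-C, 8:-B, 9:+C, 10:+C, 11:+C, 12:+B, 13:-C, 14:-C
Rule 3 (four of five consecutive points beyond the same 1σ limit) is satisfied at point 6.

rule 3 at point 6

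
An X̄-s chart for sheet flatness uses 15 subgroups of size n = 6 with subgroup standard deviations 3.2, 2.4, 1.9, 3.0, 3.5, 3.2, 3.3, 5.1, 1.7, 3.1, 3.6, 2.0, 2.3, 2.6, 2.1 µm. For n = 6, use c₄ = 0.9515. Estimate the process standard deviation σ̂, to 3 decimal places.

3.013

s̄ = (3.2 + 2.4 + 1.9 + 3.0 + 3.5 + 3.2 + 3.3 + 5.1 + 1.7 + 3.1 + 3.6 + 2.0 + 2.3 + 2.6 + 2.1) / 15 = 2.8667
σ̂ = s̄ / c₄ = 2.8667 / 0.9515 = 3.0128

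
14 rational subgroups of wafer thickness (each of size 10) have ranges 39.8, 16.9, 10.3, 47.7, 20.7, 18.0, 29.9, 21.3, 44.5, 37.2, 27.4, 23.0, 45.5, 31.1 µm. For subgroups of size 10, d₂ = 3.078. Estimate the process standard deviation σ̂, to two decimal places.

9.59

R̄ = (39.8 + 16.9 + 10.3 + 47.7 + 20.7 + 18.0 + 29.9 + 21.3 + 44.5 + 37.2 + 27.4 + 23.0 + 45.5 + 31.1) / 14 = 29.5214
σ̂ = R̄ / d₂ = 29.5214 / 3.078 = 9.5911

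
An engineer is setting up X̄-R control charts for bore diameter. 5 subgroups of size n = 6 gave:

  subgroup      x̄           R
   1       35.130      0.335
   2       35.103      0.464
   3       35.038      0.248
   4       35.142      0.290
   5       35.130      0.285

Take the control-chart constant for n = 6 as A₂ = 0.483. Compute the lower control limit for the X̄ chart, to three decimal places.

X̄̄ = (35.130 + 35.103 + 35.038 + 35.142 + 35.130) / 5 = 175.5430 / 5 = 35.1086
R̄ = (0.335 + 0.464 + 0.248 + 0.290 + 0.285) / 5 = 1.6220 / 5 = 0.3244
LCL = X̄̄ − A₂·R̄ = 35.1086 − 0.483 × 0.3244 = 34.9519

34.952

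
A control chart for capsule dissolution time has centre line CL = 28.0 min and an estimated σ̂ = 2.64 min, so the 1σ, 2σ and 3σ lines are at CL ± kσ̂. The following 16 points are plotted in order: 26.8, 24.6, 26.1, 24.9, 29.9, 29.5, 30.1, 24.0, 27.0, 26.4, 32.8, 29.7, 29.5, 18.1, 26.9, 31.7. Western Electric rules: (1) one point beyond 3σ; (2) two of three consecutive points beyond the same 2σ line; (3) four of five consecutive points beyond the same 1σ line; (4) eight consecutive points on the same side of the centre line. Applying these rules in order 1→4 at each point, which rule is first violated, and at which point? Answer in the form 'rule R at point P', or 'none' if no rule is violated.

Zone of each point (C = within 1σ̂, B = 1σ̂–2σ̂, A = 2σ̂–3σ̂, * = beyond 3σ̂; sign = side of CL): 1:-C, 2:-B, 3:-C, 4:-B, 5:+C, 6:+C, 7:+C, 8:-B, 9:-C, 10:-C, 11:+B, 12:+C, 13:+C, 14:-*, 15:-C, 16:+B
Rule 1 (one point beyond the 3σ limits) is satisfied at point 14.

rule 1 at point 14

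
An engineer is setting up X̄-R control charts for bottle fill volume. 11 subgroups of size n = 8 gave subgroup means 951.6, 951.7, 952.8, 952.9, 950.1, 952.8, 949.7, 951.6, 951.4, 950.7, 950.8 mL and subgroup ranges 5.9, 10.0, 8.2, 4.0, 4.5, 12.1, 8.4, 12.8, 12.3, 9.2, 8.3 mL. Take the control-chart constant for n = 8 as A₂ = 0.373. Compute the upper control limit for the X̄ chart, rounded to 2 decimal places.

X̄̄ = (951.6 + 951.7 + 952.8 + 952.9 + 950.1 + 952.8 + 949.7 + 951.6 + 951.4 + 950.7 + 950.8) / 11 = 10466.1000 / 11 = 951.4636
R̄ = (5.9 + 10.0 + 8.2 + 4.0 + 4.5 + 12.1 + 8.4 + 12.8 + 12.3 + 9.2 + 8.3) / 11 = 95.7000 / 11 = 8.7000
UCL = X̄̄ + A₂·R̄ = 951.4636 + 0.373 × 8.7000 = 954.7087

954.71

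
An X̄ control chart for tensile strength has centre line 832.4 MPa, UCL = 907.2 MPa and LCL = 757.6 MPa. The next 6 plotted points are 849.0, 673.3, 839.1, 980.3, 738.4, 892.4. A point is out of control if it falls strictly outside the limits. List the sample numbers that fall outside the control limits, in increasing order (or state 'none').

2, 4, 5

Compare each point to [757.6, 907.2]: sample 2 = 673.3 < LCL; sample 4 = 980.3 > UCL; sample 5 = 738.4 < LCL.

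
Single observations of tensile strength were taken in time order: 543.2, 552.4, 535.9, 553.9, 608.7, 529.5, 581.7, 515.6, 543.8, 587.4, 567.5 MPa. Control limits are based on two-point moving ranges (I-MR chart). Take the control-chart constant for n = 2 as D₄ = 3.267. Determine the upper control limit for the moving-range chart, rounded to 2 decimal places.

Moving ranges: 9.2, 16.5, 18.0, 54.8, 79.2, 52.2, 66.1, 28.2, 43.6, 19.9; M̄R̄ = 387.7000 / 10 = 38.7700
UCL_MR = D₄·M̄R̄ = 3.267 × 38.7700 = 126.6616

126.66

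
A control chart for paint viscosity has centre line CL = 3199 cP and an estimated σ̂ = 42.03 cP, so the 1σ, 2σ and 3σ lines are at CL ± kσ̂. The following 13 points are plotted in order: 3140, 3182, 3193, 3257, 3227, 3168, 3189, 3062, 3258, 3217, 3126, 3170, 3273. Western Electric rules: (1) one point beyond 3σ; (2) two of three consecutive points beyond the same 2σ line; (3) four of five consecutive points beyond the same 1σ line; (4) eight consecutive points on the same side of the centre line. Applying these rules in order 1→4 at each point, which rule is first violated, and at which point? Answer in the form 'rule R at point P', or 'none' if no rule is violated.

Zone of each point (C = within 1σ̂, B = 1σ̂–2σ̂, A = 2σ̂–3σ̂, * = beyond 3σ̂; sign = side of CL): 1:-B, 2:-C, 3:-C, 4:+B, 5:+C, 6:-C, 7:-C, 8:-*, 9:+B, 10:+C, 11:-B, 12:-C, 13:+B
Rule 1 (one point beyond the 3σ limits) is satisfied at point 8.

rule 1 at point 8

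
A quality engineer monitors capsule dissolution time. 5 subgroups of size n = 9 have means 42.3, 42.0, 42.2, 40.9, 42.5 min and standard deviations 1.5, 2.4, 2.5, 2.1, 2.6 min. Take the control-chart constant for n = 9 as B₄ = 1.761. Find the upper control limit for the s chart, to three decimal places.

s̄ = (1.5 + 2.4 + 2.5 + 2.1 + 2.6) / 5 = 2.2200
UCL_s = B₄·s̄ = 1.761 × 2.2200 = 3.9094

3.909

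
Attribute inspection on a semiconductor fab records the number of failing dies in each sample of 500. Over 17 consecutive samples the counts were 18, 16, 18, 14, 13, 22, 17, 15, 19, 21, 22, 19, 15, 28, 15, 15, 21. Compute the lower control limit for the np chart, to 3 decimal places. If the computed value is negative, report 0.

p̄ = Σdᵢ / (k·n) = 308 / (17 × 500) = 0.03624
LCL = np̄ − 3·√(np̄(1−p̄)) = 18.1176 − 3 × 4.1787 = 5.5817

5.582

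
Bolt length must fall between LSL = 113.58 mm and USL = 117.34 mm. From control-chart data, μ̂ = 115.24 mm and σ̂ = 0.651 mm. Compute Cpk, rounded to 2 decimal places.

0.85

Cpu = (USL − μ̂) / (3σ̂) = (117.34 − 115.24) / (3 × 0.651) = 1.0753; Cpl = (μ̂ − LSL) / (3σ̂) = (115.24 − 113.58) / (3 × 0.651) = 0.8500; Cpk = min(Cpu, Cpl) = 0.8500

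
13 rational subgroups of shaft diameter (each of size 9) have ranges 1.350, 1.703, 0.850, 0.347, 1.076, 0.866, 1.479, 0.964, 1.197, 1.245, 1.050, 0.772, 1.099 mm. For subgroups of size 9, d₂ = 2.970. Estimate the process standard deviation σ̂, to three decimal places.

R̄ = (1.350 + 1.703 + 0.850 + 0.347 + 1.076 + 0.866 + 1.479 + 0.964 + 1.197 + 1.245 + 1.050 + 0.772 + 1.099) / 13 = 1.0768
σ̂ = R̄ / d₂ = 1.0768 / 2.970 = 0.3625

0.363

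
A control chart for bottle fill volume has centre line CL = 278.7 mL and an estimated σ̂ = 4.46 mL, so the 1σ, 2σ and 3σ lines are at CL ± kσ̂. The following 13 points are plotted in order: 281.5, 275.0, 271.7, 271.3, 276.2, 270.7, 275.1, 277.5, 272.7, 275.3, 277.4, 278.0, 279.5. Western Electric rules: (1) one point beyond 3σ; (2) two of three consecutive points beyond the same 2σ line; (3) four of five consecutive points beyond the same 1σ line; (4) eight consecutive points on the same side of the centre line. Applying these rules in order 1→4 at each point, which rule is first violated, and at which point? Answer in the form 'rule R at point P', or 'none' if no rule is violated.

Zone of each point (C = within 1σ̂, B = 1σ̂–2σ̂, A = 2σ̂–3σ̂, * = beyond 3σ̂; sign = side of CL): 1:+C, 2:-C, 3:-B, 4:-B, 5:-C, 6:-B, 7:-C, 8:-C, 9:-B, 10:-C, 11:-C, 12:-C, 13:+C
Rule 4 (eight consecutive points on the same side of the centre line) is satisfied at point 9.

rule 4 at point 9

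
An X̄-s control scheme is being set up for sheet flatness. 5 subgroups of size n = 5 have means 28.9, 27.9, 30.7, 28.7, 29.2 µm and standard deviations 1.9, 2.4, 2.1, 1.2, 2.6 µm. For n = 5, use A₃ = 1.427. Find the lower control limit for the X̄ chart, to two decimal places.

X̄̄ = (28.9 + 27.9 + 30.7 + 28.7 + 29.2) / 5 = 29.0800
s̄ = (1.9 + 2.4 + 2.1 + 1.2 + 2.6) / 5 = 2.0400
LCL = X̄̄ − A₃·s̄ = 29.0800 − 1.427 × 2.0400 = 26.1689

26.17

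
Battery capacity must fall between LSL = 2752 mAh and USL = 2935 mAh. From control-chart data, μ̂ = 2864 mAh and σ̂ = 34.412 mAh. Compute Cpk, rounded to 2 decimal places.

Cpu = (USL − μ̂) / (3σ̂) = (2935 − 2864) / (3 × 34.412) = 0.6877; Cpl = (μ̂ − LSL) / (3σ̂) = (2864 − 2752) / (3 × 34.412) = 1.0849; Cpk = min(Cpu, Cpl) = 0.6877

0.69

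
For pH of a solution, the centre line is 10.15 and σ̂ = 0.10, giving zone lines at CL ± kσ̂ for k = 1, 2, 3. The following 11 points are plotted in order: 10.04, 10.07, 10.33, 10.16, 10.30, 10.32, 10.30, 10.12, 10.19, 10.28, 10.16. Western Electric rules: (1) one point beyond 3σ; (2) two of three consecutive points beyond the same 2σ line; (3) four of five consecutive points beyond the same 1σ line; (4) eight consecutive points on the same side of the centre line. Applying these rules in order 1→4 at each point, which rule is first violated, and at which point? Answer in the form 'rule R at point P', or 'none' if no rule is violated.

rule 3 at point 7

Zone of each point (C = within 1σ̂, B = 1σ̂–2σ̂, A = 2σ̂–3σ̂, * = beyond 3σ̂; sign = side of CL): 1:-B, 2:-C, 3:+B, 4:+C, 5:+B, 6:+B, 7:+B, 8:-C, 9:+C, 10:+B, 11:+C
Rule 3 (four of five consecutive points beyond the same 1σ limit) is satisfied at point 7.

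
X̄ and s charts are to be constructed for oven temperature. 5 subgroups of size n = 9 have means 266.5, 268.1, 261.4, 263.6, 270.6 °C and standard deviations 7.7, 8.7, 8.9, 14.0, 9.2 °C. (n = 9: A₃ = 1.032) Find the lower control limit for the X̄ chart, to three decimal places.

256.030

X̄̄ = (266.5 + 268.1 + 261.4 + 263.6 + 270.6) / 5 = 266.0400
s̄ = (7.7 + 8.7 + 8.9 + 14.0 + 9.2) / 5 = 9.7000
LCL = X̄̄ − A₃·s̄ = 266.0400 − 1.032 × 9.7000 = 256.0296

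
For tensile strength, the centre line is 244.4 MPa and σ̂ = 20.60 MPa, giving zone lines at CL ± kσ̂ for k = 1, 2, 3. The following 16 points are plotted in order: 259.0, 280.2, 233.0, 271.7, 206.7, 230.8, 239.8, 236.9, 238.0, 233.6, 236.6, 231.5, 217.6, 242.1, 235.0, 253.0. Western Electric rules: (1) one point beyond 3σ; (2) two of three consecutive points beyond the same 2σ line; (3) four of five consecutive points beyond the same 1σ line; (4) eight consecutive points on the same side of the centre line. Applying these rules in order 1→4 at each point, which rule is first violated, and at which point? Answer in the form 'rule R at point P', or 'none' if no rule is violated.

Zone of each point (C = within 1σ̂, B = 1σ̂–2σ̂, A = 2σ̂–3σ̂, * = beyond 3σ̂; sign = side of CL): 1:+C, 2:+B, 3:-C, 4:+B, 5:-B, 6:-C, 7:-C, 8:-C, 9:-C, 10:-C, 11:-C, 12:-C, 13:-B, 14:-C, 15:-C, 16:+C
Rule 4 (eight consecutive points on the same side of the centre line) is satisfied at point 12.

rule 4 at point 12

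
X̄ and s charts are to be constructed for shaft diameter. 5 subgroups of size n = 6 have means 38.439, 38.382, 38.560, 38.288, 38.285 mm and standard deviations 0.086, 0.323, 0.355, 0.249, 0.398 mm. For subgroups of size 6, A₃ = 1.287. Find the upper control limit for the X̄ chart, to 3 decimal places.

38.754

X̄̄ = (38.439 + 38.382 + 38.560 + 38.288 + 38.285) / 5 = 38.3908
s̄ = (0.086 + 0.323 + 0.355 + 0.249 + 0.398) / 5 = 0.2822
UCL = X̄̄ + A₃·s̄ = 38.3908 + 1.287 × 0.2822 = 38.7540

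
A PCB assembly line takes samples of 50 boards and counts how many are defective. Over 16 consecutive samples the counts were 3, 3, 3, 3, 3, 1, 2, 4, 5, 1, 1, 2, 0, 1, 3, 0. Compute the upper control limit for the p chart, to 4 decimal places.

0.1305

p̄ = Σdᵢ / (k·n) = 35 / (16 × 50) = 0.04375
UCL = p̄ + 3·√(p̄(1−p̄)/n) = 0.04375 + 3 × √(0.04375×0.95625/50) = 0.04375 + 3 × 0.02893 = 0.13053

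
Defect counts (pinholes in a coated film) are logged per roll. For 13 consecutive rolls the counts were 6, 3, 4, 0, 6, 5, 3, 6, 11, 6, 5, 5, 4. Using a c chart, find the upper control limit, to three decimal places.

c̄ = (6 + 3 + 4 + 0 + 6 + 5 + 3 + 6 + 11 + 6 + 5 + 5 + 4) / 13 = 64 / 13 = 4.9231
UCL = c̄ + 3√c̄ = 4.9231 + 3 × √4.9231 = 4.9231 + 3 × 2.2188 = 11.5795

11.579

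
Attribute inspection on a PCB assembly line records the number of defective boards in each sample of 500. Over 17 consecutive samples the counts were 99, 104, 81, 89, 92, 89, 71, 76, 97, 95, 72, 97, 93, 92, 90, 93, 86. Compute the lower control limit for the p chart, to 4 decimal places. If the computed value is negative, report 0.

0.1270

p̄ = Σdᵢ / (k·n) = 1516 / (17 × 500) = 0.17835
LCL = p̄ − 3·√(p̄(1−p̄)/n) = 0.17835 − 3 × 0.01712 = 0.12699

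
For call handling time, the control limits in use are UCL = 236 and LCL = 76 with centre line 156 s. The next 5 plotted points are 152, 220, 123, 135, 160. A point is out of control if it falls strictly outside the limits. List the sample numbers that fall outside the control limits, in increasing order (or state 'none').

All 5 points lie within [76, 236].

none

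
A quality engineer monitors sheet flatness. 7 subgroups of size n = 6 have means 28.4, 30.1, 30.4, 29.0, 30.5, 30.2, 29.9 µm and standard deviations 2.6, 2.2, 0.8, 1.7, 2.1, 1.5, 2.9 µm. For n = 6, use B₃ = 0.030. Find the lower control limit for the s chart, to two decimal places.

0.06

s̄ = (2.6 + 2.2 + 0.8 + 1.7 + 2.1 + 1.5 + 2.9) / 7 = 1.9714
LCL_s = B₃·s̄ = 0.030 × 1.9714 = 0.0591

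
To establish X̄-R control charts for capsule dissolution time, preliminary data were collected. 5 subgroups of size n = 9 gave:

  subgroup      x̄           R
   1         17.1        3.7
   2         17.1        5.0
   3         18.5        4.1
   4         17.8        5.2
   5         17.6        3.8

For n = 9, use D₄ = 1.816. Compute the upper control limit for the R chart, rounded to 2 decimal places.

7.92

R̄ = (3.7 + 5.0 + 4.1 + 5.2 + 3.8) / 5 = 21.8000 / 5 = 4.3600
UCL_R = D₄·R̄ = 1.816 × 4.3600 = 7.9178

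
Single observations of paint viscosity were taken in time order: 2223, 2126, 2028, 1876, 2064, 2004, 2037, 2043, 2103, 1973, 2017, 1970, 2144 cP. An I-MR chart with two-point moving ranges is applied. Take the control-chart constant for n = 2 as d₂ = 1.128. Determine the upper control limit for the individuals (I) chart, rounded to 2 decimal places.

2288.13

X̄ = (2223 + 2126 + 2028 + 1876 + 2064 + 2004 + 2037 + 2043 + 2103 + 1973 + 2017 + 1970 + 2144) / 13 = 2046.7692
Moving ranges: 97, 98, 152, 188, 60, 33, 6, 60, 130, 44, 47, 174; M̄R̄ = 1089.0000 / 12 = 90.7500
UCL = X̄ + 3·M̄R̄/d₂ = 2046.7692 + 3 × 90.7500 / 1.128 = 2288.1256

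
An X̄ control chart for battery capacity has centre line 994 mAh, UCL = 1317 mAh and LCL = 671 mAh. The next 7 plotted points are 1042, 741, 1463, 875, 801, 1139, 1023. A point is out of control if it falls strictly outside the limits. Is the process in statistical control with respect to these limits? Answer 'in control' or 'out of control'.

Compare each point to [671, 1317]: sample 3 = 1463 > UCL.

out of control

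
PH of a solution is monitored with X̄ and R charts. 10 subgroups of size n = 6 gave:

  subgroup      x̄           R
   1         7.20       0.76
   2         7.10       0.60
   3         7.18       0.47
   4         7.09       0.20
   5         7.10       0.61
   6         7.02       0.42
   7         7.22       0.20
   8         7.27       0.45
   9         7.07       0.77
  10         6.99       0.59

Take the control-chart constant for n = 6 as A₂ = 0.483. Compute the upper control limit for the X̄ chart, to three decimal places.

X̄̄ = (7.20 + 7.10 + 7.18 + 7.09 + 7.10 + 7.02 + 7.22 + 7.27 + 7.07 + 6.99) / 10 = 71.2400 / 10 = 7.1240
R̄ = (0.76 + 0.60 + 0.47 + 0.20 + 0.61 + 0.42 + 0.20 + 0.45 + 0.77 + 0.59) / 10 = 5.0700 / 10 = 0.5070
UCL = X̄̄ + A₂·R̄ = 7.1240 + 0.483 × 0.5070 = 7.3689

7.369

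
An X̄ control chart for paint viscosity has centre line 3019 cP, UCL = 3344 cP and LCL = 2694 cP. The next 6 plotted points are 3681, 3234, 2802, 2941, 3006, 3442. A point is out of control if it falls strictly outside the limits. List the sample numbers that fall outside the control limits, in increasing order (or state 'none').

1, 6

Compare each point to [2694, 3344]: sample 1 = 3681 > UCL; sample 6 = 3442 > UCL.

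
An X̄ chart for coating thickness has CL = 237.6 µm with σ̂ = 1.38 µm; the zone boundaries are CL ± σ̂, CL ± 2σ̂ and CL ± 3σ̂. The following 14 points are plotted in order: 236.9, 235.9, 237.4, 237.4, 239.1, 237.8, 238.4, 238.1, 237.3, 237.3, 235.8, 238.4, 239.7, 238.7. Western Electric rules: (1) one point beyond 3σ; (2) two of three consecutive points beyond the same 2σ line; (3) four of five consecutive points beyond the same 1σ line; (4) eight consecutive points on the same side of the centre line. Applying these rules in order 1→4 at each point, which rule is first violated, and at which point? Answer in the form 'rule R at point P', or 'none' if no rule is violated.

Zone of each point (C = within 1σ̂, B = 1σ̂–2σ̂, A = 2σ̂–3σ̂, * = beyond 3σ̂; sign = side of CL): 1:-C, 2:-B, 3:-C, 4:-C, 5:+B, 6:+C, 7:+C, 8:+C, 9:-C, 10:-C, 11:-B, 12:+C, 13:+B, 14:+C
No rule fires across all 14 points.

none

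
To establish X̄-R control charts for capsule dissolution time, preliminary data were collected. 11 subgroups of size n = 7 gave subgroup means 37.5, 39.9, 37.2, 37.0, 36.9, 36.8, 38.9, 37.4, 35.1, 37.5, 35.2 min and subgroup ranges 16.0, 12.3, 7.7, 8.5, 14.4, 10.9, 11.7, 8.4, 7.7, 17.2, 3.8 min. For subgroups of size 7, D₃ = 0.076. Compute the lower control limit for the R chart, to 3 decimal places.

R̄ = (16.0 + 12.3 + 7.7 + 8.5 + 14.4 + 10.9 + 11.7 + 8.4 + 7.7 + 17.2 + 3.8) / 11 = 118.6000 / 11 = 10.7818
LCL_R = D₃·R̄ = 0.076 × 10.7818 = 0.8194

0.819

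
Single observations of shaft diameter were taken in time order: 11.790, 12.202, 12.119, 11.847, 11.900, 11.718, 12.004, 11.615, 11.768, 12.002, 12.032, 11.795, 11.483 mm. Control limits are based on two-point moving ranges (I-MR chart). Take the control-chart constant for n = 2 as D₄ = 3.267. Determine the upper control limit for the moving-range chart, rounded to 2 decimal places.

0.72

Moving ranges: 0.412, 0.083, 0.272, 0.053, 0.182, 0.286, 0.389, 0.153, 0.234, 0.030, 0.237, 0.312; M̄R̄ = 2.6430 / 12 = 0.2202
UCL_MR = D₄·M̄R̄ = 3.267 × 0.2202 = 0.7196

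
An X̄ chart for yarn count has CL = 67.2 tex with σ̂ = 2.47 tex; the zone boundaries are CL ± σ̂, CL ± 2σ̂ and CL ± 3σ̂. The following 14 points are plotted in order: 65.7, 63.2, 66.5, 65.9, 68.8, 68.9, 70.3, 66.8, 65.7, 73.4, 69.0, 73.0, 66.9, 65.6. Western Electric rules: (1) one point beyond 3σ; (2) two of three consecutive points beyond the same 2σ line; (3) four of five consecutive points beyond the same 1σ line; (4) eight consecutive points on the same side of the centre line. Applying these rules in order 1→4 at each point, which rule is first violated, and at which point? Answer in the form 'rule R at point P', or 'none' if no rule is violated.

rule 2 at point 12

Zone of each point (C = within 1σ̂, B = 1σ̂–2σ̂, A = 2σ̂–3σ̂, * = beyond 3σ̂; sign = side of CL): 1:-C, 2:-B, 3:-C, 4:-C, 5:+C, 6:+C, 7:+B, 8:-C, 9:-C, 10:+A, 11:+C, 12:+A, 13:-C, 14:-C
Rule 2 (two of three consecutive points beyond the same 2σ limit) is satisfied at point 12.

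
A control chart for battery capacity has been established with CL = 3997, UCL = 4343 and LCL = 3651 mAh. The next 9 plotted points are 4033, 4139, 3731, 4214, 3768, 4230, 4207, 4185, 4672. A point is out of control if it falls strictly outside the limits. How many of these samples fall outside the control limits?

Compare each point to [3651, 4343]: sample 9 = 4672 > UCL.

1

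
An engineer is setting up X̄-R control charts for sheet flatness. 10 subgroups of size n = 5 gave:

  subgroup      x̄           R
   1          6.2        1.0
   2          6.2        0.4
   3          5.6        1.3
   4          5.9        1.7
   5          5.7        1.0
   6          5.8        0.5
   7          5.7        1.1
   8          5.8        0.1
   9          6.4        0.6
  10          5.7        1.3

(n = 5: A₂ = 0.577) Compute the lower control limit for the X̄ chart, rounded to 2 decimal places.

5.38

X̄̄ = (6.2 + 6.2 + 5.6 + 5.9 + 5.7 + 5.8 + 5.7 + 5.8 + 6.4 + 5.7) / 10 = 59.0000 / 10 = 5.9000
R̄ = (1.0 + 0.4 + 1.3 + 1.7 + 1.0 + 0.5 + 1.1 + 0.1 + 0.6 + 1.3) / 10 = 9.0000 / 10 = 0.9000
LCL = X̄̄ − A₂·R̄ = 5.9000 − 0.577 × 0.9000 = 5.3807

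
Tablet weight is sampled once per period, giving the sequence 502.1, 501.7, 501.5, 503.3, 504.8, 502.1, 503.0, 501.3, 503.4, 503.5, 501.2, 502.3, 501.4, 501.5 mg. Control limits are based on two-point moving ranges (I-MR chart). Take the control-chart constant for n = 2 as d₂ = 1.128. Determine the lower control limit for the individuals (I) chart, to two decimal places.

499.13

X̄ = (502.1 + 501.7 + 501.5 + 503.3 + 504.8 + 502.1 + 503.0 + 501.3 + 503.4 + 503.5 + 501.2 + 502.3 + 501.4 + 501.5) / 14 = 502.3643
Moving ranges: 0.4, 0.2, 1.8, 1.5, 2.7, 0.9, 1.7, 2.1, 0.1, 2.3, 1.1, 0.9, 0.1; M̄R̄ = 15.8000 / 13 = 1.2154
LCL = X̄ − 3·M̄R̄/d₂ = 502.3643 − 3 × 1.2154 / 1.128 = 499.1319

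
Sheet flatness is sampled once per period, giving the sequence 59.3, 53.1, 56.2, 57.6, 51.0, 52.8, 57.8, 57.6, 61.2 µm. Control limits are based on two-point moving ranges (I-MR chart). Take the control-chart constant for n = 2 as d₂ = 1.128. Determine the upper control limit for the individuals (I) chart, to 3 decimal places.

X̄ = (59.3 + 53.1 + 56.2 + 57.6 + 51.0 + 52.8 + 57.8 + 57.6 + 61.2) / 9 = 56.2889
Moving ranges: 6.2, 3.1, 1.4, 6.6, 1.8, 5.0, 0.2, 3.6; M̄R̄ = 27.9000 / 8 = 3.4875
UCL = X̄ + 3·M̄R̄/d₂ = 56.2889 + 3 × 3.4875 / 1.128 = 65.5642

65.564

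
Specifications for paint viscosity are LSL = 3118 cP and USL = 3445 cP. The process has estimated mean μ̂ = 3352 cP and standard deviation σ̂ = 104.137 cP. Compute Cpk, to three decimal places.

Cpu = (USL − μ̂) / (3σ̂) = (3445 − 3352) / (3 × 104.137) = 0.2977; Cpl = (μ̂ − LSL) / (3σ̂) = (3352 − 3118) / (3 × 104.137) = 0.7490; Cpk = min(Cpu, Cpl) = 0.2977

0.298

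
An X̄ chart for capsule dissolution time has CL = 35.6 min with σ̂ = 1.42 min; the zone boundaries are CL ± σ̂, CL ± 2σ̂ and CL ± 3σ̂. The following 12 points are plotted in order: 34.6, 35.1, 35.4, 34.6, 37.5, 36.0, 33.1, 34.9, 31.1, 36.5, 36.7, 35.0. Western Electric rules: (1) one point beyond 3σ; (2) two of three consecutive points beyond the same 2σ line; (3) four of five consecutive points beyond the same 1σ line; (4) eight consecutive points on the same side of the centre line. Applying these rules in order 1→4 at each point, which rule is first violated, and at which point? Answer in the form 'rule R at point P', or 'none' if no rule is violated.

Zone of each point (C = within 1σ̂, B = 1σ̂–2σ̂, A = 2σ̂–3σ̂, * = beyond 3σ̂; sign = side of CL): 1:-C, 2:-C, 3:-C, 4:-C, 5:+B, 6:+C, 7:-B, 8:-C, 9:-*, 10:+C, 11:+C, 12:-C
Rule 1 (one point beyond the 3σ limits) is satisfied at point 9.

rule 1 at point 9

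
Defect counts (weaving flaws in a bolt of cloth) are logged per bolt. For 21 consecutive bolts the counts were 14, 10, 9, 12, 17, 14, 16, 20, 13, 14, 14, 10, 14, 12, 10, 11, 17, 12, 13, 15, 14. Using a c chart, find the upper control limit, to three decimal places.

24.355

c̄ = (14 + 10 + 9 + 12 + 17 + 14 + 16 + 20 + 13 + 14 + 14 + 10 + 14 + 12 + 10 + 11 + 17 + 12 + 13 + 15 + 14) / 21 = 281 / 21 = 13.3810
UCL = c̄ + 3√c̄ = 13.3810 + 3 × √13.3810 = 13.3810 + 3 × 3.6580 = 24.3549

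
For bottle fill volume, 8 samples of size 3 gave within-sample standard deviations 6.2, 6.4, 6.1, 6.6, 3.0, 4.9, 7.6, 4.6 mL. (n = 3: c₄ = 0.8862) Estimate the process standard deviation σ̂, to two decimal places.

6.40

s̄ = (6.2 + 6.4 + 6.1 + 6.6 + 3.0 + 4.9 + 7.6 + 4.6) / 8 = 5.6750
σ̂ = s̄ / c₄ = 5.6750 / 0.8862 = 6.4037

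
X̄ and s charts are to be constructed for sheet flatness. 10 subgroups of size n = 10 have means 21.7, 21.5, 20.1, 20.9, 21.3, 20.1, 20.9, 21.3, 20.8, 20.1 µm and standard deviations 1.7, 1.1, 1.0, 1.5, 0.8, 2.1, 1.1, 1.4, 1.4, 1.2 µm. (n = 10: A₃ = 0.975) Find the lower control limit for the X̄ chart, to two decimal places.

19.57

X̄̄ = (21.7 + 21.5 + 20.1 + 20.9 + 21.3 + 20.1 + 20.9 + 21.3 + 20.8 + 20.1) / 10 = 20.8700
s̄ = (1.7 + 1.1 + 1.0 + 1.5 + 0.8 + 2.1 + 1.1 + 1.4 + 1.4 + 1.2) / 10 = 1.3300
LCL = X̄̄ − A₃·s̄ = 20.8700 − 0.975 × 1.3300 = 19.5732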